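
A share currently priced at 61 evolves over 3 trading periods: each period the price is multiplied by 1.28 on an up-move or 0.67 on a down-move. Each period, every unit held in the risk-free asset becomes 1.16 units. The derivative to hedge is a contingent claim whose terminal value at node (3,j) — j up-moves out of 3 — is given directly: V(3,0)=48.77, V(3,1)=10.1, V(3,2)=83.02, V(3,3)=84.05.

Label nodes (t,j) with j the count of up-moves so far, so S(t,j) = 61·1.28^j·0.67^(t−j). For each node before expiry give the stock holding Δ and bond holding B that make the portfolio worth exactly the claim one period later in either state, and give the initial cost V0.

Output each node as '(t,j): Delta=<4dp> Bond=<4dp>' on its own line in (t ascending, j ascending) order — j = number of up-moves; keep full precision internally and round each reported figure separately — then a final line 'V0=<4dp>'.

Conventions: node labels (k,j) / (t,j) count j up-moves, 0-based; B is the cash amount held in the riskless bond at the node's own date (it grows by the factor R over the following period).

(0,0): Delta=0.4437 Bond=21.9423
(1,0): Delta=1.7624 Bond=-28.4437
(1,1): Delta=0.2746 Bond=38.6522
(2,0): Delta=-2.3151 Bond=78.6583
(2,1): Delta=2.2851 Bond=-60.3383
(2,2): Delta=0.0169 Bond=70.5937
V0=49.0056

The replicating-portfolio and risk-neutral prices coincide; use p* = (1.16−0.67)/(1.28−0.67) = 0.8033 for the latter.
Payoffs at expiry: V(3,0)=48.7700, V(3,1)=10.1000, V(3,2)=83.0200, V(3,3)=84.0500
Node (2,0) S=27.3829: V=(p*·10.1000+(1−p*)·48.7700)/1.16=15.2648; Δ=(10.1000−48.7700)/(35.0501−18.3465)=-2.3151; B=V−Δ·S=78.6583
Node (2,1) S=52.3136: V=(p*·83.0200+(1−p*)·10.1000)/1.16=59.2027; Δ=(83.0200−10.1000)/(66.9614−35.0501)=2.2851; B=V−Δ·S=-60.3383
Node (2,2) S=99.9424: V=(p*·84.0500+(1−p*)·83.0200)/1.16=72.2822; Δ=(84.0500−83.0200)/(127.9263−66.9614)=0.0169; B=V−Δ·S=70.5937
Node (1,0) S=40.8700: V=(p*·59.2027+(1−p*)·15.2648)/1.16=43.5855; Δ=(59.2027−15.2648)/(52.3136−27.3829)=1.7624; B=V−Δ·S=-28.4437
Node (1,1) S=78.0800: V=(p*·72.2822+(1−p*)·59.2027)/1.16=60.0941; Δ=(72.2822−59.2027)/(99.9424−52.3136)=0.2746; B=V−Δ·S=38.6522
Node (0,0) S=61.0000: V=(p*·60.0941+(1−p*)·43.5855)/1.16=49.0056; Δ=(60.0941−43.5855)/(78.0800−40.8700)=0.4437; B=V−Δ·S=21.9423
Verification: the root portfolio costs Δ(0,0)·S0 + B(0,0) = 49.0056, matching V0.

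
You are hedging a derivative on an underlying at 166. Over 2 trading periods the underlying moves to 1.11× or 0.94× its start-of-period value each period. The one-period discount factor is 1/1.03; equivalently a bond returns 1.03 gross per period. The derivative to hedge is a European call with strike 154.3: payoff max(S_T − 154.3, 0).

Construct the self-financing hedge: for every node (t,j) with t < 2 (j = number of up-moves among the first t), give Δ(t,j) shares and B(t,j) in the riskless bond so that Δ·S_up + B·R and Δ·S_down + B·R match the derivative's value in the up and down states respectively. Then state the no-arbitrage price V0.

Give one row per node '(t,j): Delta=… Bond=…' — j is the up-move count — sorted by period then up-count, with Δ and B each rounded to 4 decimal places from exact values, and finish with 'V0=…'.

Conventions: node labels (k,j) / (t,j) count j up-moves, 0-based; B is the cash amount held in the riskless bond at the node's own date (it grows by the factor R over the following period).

(0,0): Delta=0.8766 Bond=-123.3659
(1,0): Delta=0.7127 Bond=-101.4856
(1,1): Delta=1.0000 Bond=-149.8058
V0=22.1486

No-arbitrage ⇒ martingale measure with p* = (R−d)/(u−d) = 0.5294.
Terminal payoffs: V(2,0)=0.0000, V(2,1)=18.9044, V(2,2)=50.2286
Node (1,0) S=156.0400: V=(p*·18.9044+(1−p*)·0.0000)/1.03=9.7167; Δ=(18.9044−0.0000)/(173.2044−146.6776)=0.7127; B=V−Δ·S=-101.4856
Node (1,1) S=184.2600: V=(p*·50.2286+(1−p*)·18.9044)/1.03=34.4542; Δ=(50.2286−18.9044)/(204.5286−173.2044)=1.0000; B=V−Δ·S=-149.8058
Node (0,0) S=166.0000: V=(p*·34.4542+(1−p*)·9.7167)/1.03=22.1486; Δ=(34.4542−9.7167)/(184.2600−156.0400)=0.8766; B=V−Δ·S=-123.3659
Verification: the root portfolio costs Δ(0,0)·S0 + B(0,0) = 22.1486, matching V0.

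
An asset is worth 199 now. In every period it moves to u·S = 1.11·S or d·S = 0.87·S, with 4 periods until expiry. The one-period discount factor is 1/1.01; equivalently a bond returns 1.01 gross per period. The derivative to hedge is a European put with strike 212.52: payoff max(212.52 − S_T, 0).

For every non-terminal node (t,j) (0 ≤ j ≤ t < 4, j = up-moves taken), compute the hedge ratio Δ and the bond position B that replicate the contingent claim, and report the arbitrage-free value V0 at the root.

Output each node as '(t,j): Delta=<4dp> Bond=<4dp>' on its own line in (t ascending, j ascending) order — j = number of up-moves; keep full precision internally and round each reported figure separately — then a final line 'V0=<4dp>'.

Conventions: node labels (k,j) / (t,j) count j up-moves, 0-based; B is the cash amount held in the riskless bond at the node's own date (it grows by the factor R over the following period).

(0,0): Delta=-0.5268 Bond=127.7458
(1,0): Delta=-0.8053 Bond=177.2275
(1,1): Delta=-0.3710 Bond=94.5917
(2,0): Delta=-1.0000 Bond=208.3325
(2,1): Delta=-0.6962 Bond=158.0478
(2,2): Delta=-0.1888 Bond=50.8875
(3,0): Delta=-1.0000 Bond=210.4158
(3,1): Delta=-1.0000 Bond=210.4158
(3,2): Delta=-0.5262 Bond=123.3514
(3,3): Delta=0.0000 Bond=0.0000
V0=22.9068

Arbitrage-free pricing uses the up-move probability p* = (R−d)/(u−d) = 0.5833, discounting each step at R = 1.01.
Terminal payoffs: V(4,0)=98.5134, V(4,1)=67.0633, V(4,2)=26.9373, V(4,3)=0.0000, V(4,4)=0.0000
Node (3,0) S=131.0421: V=(p*·67.0633+(1−p*)·98.5134)/1.01=79.3737; Δ=(67.0633−98.5134)/(145.4567−114.0066)=-1.0000; B=V−Δ·S=210.4158
Node (3,1) S=167.1916: V=(p*·26.9373+(1−p*)·67.0633)/1.01=43.2242; Δ=(26.9373−67.0633)/(185.5827−145.4567)=-1.0000; B=V−Δ·S=210.4158
Node (3,2) S=213.3135: V=(p*·0.0000+(1−p*)·26.9373)/1.01=11.1127; Δ=(0.0000−26.9373)/(236.7780−185.5827)=-0.5262; B=V−Δ·S=123.3514
Node (3,3) S=272.1586: V=(p*·0.0000+(1−p*)·0.0000)/1.01=0.0000; Δ=(0.0000−0.0000)/(302.0960−236.7780)=0.0000; B=V−Δ·S=0.0000
Node (2,0) S=150.6231: V=(p*·43.2242+(1−p*)·79.3737)/1.01=57.7094; Δ=(43.2242−79.3737)/(167.1916−131.0421)=-1.0000; B=V−Δ·S=208.3325
Node (2,1) S=192.1743: V=(p*·11.1127+(1−p*)·43.2242)/1.01=24.2500; Δ=(11.1127−43.2242)/(213.3135−167.1916)=-0.6962; B=V−Δ·S=158.0478
Node (2,2) S=245.1879: V=(p*·0.0000+(1−p*)·11.1127)/1.01=4.5845; Δ=(0.0000−11.1127)/(272.1586−213.3135)=-0.1888; B=V−Δ·S=50.8875
Node (1,0) S=173.1300: V=(p*·24.2500+(1−p*)·57.7094)/1.01=37.8133; Δ=(24.2500−57.7094)/(192.1743−150.6231)=-0.8053; B=V−Δ·S=177.2275
Node (1,1) S=220.8900: V=(p*·4.5845+(1−p*)·24.2500)/1.01=12.6519; Δ=(4.5845−24.2500)/(245.1879−192.1743)=-0.3710; B=V−Δ·S=94.5917
Node (0,0) S=199.0000: V=(p*·12.6519+(1−p*)·37.8133)/1.01=22.9068; Δ=(12.6519−37.8133)/(220.8900−173.1300)=-0.5268; B=V−Δ·S=127.7458
Sanity check at the root: Δ(0,0)·S0 + B(0,0) reproduces V0 = 22.9068.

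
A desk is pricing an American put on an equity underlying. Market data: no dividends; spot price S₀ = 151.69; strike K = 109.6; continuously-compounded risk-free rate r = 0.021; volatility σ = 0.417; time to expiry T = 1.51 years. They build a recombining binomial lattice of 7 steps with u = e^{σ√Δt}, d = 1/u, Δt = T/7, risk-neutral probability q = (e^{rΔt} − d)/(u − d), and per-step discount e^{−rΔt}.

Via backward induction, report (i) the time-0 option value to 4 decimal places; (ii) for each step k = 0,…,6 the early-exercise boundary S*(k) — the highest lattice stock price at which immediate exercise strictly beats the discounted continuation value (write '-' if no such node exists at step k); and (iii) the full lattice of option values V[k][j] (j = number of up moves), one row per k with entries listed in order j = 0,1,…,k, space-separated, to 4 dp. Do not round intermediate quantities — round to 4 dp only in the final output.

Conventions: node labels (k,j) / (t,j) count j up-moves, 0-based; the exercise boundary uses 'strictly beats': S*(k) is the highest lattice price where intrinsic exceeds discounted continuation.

Δt=0.21571, u=1.21370, d=0.82392, q=0.46338, disc=e^(-rΔt)=0.99548
k=7 terminal: V=max(K-S,0) → 70.5006 52.0036 24.7562 0.0000 0.0000 0.0000 0.0000 0.0000
k=6: j=0 S=47.4551 intr=62.1449 cont=61.6495 V=62.1449[EX]; j=1 S=69.9049 intr=39.6951 cont=39.1998 V=39.6951[EX]; j=2 S=102.9751 intr=6.6249 cont=13.2246 V=13.2246[hold]; j=3 S=151.6900 intr=0.0000 cont=0.0000 V=0.0000[hold]; j=4 S=223.4507 intr=0.0000 cont=0.0000 V=0.0000[hold]; j=5 S=329.1595 intr=0.0000 cont=0.0000 V=0.0000[hold]; j=6 S=484.8765 intr=0.0000 cont=0.0000 V=0.0000[hold]  S*(6)=69.9049
k=5: j=0 S=57.5964 intr=52.0036 cont=51.5083 V=52.0036[EX]; j=1 S=84.8438 intr=24.7562 cont=27.3053 V=27.3053[hold]; j=2 S=124.9812 intr=0.0000 cont=7.0645 V=7.0645[hold]; j=3 S=184.1066 intr=0.0000 cont=0.0000 V=0.0000[hold]; j=4 S=271.2027 intr=0.0000 cont=0.0000 V=0.0000[hold]; j=5 S=399.5018 intr=0.0000 cont=0.0000 V=0.0000[hold]  S*(5)=57.5964
k=4: j=0 S=69.9049 intr=39.6951 cont=40.3756 V=40.3756[hold]; j=1 S=102.9751 intr=6.6249 cont=17.8451 V=17.8451[hold]; j=2 S=151.6900 intr=0.0000 cont=3.7738 V=3.7738[hold]; j=3 S=223.4507 intr=0.0000 cont=0.0000 V=0.0000[hold]; j=4 S=329.1595 intr=0.0000 cont=0.0000 V=0.0000[hold]  S*(4)=-
k=3: j=0 S=84.8438 intr=24.7562 cont=29.8001 V=29.8001[hold]; j=1 S=124.9812 intr=0.0000 cont=11.2736 V=11.2736[hold]; j=2 S=184.1066 intr=0.0000 cont=2.0160 V=2.0160[hold]; j=3 S=271.2027 intr=0.0000 cont=0.0000 V=0.0000[hold]  S*(3)=-
k=2: j=0 S=102.9751 intr=6.6249 cont=21.1194 V=21.1194[hold]; j=1 S=151.6900 intr=0.0000 cont=6.9522 V=6.9522[hold]; j=2 S=223.4507 intr=0.0000 cont=1.0769 V=1.0769[hold]  S*(2)=-
k=1: j=0 S=124.9812 intr=0.0000 cont=14.4888 V=14.4888[hold]; j=1 S=184.1066 intr=0.0000 cont=4.2106 V=4.2106[hold]  S*(1)=-
k=0: j=0 S=151.6900 intr=0.0000 cont=9.6821 V=9.6821[hold]  S*(0)=-

price = 9.6821
boundary = - - - - - 57.5964 69.9049
tree:
9.6821
14.4888 4.2106
21.1194 6.9522 1.0769
29.8001 11.2736 2.0160 0.0000
40.3756 17.8451 3.7738 0.0000 0.0000
52.0036 27.3053 7.0645 0.0000 0.0000 0.0000
62.1449 39.6951 13.2246 0.0000 0.0000 0.0000 0.0000
70.5006 52.0036 24.7562 0.0000 0.0000 0.0000 0.0000 0.0000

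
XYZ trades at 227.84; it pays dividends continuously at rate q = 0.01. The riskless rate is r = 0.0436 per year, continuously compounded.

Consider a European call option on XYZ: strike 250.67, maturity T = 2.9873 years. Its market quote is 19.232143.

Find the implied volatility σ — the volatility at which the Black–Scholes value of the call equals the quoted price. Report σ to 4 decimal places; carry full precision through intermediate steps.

sigma = 0.1231

At σ = 0.1231 the Black–Scholes value reproduces the quote:
σ√T = 0.1231·√2.9873 = 0.212764
d₁ = (ln(S/K) + (r−q+σ²/2)T) / (σ√T) = (ln(227.84/250.67) + (0.0436−0.01+0.1231²/2)·2.9873) / 0.212764 = (-0.095494 + 0.123007) / 0.212764 = 0.129316
d₂ = d₁ − σ√T = 0.129316 − 0.212764 = -0.083448
e^{−rT} = 0.877879
e^{−qT} = 0.970569
N(d₁) = 0.551446,  N(d₂) = 0.466748
V = S·e^{−qT}·N(d₁) − K·e^{−rT}·N(d₂) = 121.943727 − 102.711583 = 19.232143 (matching the quote); vega is positive throughout, so no other σ reproduces this price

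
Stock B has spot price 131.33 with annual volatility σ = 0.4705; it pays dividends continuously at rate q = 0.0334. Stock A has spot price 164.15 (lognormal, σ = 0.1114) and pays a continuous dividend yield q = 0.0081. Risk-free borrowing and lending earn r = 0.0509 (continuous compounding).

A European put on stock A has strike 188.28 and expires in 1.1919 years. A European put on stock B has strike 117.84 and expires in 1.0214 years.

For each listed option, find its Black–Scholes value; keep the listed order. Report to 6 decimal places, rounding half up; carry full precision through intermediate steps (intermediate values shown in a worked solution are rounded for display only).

[stock A put K=188.28]
σ√T = 0.1114·√1.1919 = 0.121620
d₁ = (ln(S/K) + (r−q+σ²/2)T) / (σ√T) = (ln(164.15/188.28) + (0.0509−0.0081+0.1114²/2)·1.1919) / 0.121620 = (-0.137150 + 0.058409) / 0.121620 = -0.647431
d₂ = d₁ − σ√T = -0.647431 − 0.121620 = -0.769051
e^{−rT} = 0.941136
e^{−qT} = 0.990392
N(−d₁) = 0.741323,  N(−d₂) = 0.779068
price = K·e^{−rT}·N(−d₂) − S·e^{−qT}·N(−d₁) = 138.048637 − 120.519059 = 17.529578
[stock B put K=117.84]
σ√T = 0.4705·√1.0214 = 0.475508
d₁ = (ln(S/K) + (r−q+σ²/2)T) / (σ√T) = (ln(131.33/117.84) + (0.0509−0.0334+0.4705²/2)·1.0214) / 0.475508 = (0.108385 + 0.130928) / 0.475508 = 0.503281
d₂ = d₁ − σ√T = 0.503281 − 0.475508 = 0.027773
e^{−rT} = 0.949339
e^{−qT} = 0.966461
N(−d₁) = 0.307384,  N(−d₂) = 0.488922
price = K·e^{−rT}·N(−d₂) − S·e^{−qT}·N(−d₁) = 54.695725 − 39.014738 = 15.680987

price(stock A put K=188.28) = 17.529578
price(stock B put K=117.84) = 15.680987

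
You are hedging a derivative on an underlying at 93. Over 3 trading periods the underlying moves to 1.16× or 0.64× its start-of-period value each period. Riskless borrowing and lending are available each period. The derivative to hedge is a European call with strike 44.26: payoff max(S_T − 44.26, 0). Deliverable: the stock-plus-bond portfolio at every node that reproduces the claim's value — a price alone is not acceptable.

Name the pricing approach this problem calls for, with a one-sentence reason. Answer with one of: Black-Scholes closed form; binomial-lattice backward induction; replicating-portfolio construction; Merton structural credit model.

Key observation: what is demanded is not a single number but the (Δ, B) position at each node of the 1.16/0.64 tree starting at 93; constructing those positions is the replicating-portfolio method.

framework: replicating-portfolio construction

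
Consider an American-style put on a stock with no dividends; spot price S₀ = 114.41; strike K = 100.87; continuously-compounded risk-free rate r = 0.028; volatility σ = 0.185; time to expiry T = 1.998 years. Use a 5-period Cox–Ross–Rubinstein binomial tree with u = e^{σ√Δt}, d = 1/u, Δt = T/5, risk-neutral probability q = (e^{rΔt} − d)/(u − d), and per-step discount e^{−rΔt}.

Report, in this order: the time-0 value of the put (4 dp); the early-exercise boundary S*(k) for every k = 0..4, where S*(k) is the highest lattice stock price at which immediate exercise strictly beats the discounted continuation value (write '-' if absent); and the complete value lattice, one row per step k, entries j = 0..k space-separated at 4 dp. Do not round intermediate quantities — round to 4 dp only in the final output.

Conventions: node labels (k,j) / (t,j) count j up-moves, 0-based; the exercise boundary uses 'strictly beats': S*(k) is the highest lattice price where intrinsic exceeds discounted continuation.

price = 3.9003
boundary = - - - 80.5559 90.5495
tree:
3.9003
6.9976 1.1120
12.1860 2.3369 0.0000
20.3141 4.9110 0.0000 0.0000
29.2048 10.3205 0.0000 0.0000 0.0000
37.1142 20.3141 0.0000 0.0000 0.0000 0.0000

Δt=0.39960  u=1.12406  d=0.88963  q=0.51879  discount=0.98887
step 5 (expiry): payoffs max(K−S,0) = 37.1142 20.3141 0.0000 0.0000 0.0000 0.0000
step 4: (k=4,j=0): S=71.6652, K−S=29.2048, hold=28.0825 ⇒ V=29.2048 exercise | (k=4,j=1): S=90.5495, K−S=10.3205, hold=9.6665 ⇒ V=10.3205 exercise | (k=4,j=2): S=114.4100, K−S=0.0000, hold=0.0000 ⇒ V=0.0000 continue | (k=4,j=3): S=144.5579, K−S=0.0000, hold=0.0000 ⇒ V=0.0000 continue | (k=4,j=4): S=182.6500, K−S=0.0000, hold=0.0000 ⇒ V=0.0000 continue  boundary S*=90.5495
step 3: (k=3,j=0): S=80.5559, K−S=20.3141, hold=19.1918 ⇒ V=20.3141 exercise | (k=3,j=1): S=101.7830, K−S=0.0000, hold=4.9110 ⇒ V=4.9110 continue | (k=3,j=2): S=128.6035, K−S=0.0000, hold=0.0000 ⇒ V=0.0000 continue | (k=3,j=3): S=162.4915, K−S=0.0000, hold=0.0000 ⇒ V=0.0000 continue  boundary S*=80.5559
step 2: (k=2,j=0): S=90.5495, K−S=10.3205, hold=12.1860 ⇒ V=12.1860 continue | (k=2,j=1): S=114.4100, K−S=0.0000, hold=2.3369 ⇒ V=2.3369 continue | (k=2,j=2): S=144.5579, K−S=0.0000, hold=0.0000 ⇒ V=0.0000 continue  boundary S*=-
step 1: (k=1,j=0): S=101.7830, K−S=0.0000, hold=6.9976 ⇒ V=6.9976 continue | (k=1,j=1): S=128.6035, K−S=0.0000, hold=1.1120 ⇒ V=1.1120 continue  boundary S*=-
step 0: (k=0,j=0): S=114.4100, K−S=0.0000, hold=3.9003 ⇒ V=3.9003 continue  boundary S*=-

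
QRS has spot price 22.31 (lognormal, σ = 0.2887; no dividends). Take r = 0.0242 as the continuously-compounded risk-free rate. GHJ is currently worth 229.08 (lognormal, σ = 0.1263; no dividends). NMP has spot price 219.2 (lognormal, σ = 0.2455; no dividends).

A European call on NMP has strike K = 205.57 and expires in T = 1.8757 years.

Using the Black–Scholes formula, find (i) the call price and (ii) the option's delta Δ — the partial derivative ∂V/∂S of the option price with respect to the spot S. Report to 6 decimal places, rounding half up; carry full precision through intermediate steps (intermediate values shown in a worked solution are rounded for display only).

price = 40.567436
Δ = 0.689366

σ√T = 0.2455·√1.8757 = 0.336227
d₁ = (ln(S/K) + (r+σ²/2)T) / (σ√T) = (ln(219.2/205.57) + (0.0242+0.2455²/2)·1.8757) / 0.336227 = (0.064198 + 0.101916) / 0.336227 = 0.494053
d₂ = d₁ − σ√T = 0.494053 − 0.336227 = 0.157826
e^{−rT} = 0.955623
N(d₁) = 0.689366,  N(d₂) = 0.562703
Call price V = S·N(d₁) − K·e^{−rT}·N(d₂) = 151.108980 − 110.541545 = 40.567436
Δ = N(d₁) = 0.689366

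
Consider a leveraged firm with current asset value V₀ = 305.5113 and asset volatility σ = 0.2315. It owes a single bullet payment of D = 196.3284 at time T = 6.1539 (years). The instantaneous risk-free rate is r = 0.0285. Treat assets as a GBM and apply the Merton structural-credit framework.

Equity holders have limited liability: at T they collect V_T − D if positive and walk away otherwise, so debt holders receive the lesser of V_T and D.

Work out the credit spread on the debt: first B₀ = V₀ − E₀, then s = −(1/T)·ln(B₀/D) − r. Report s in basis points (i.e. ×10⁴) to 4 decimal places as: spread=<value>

spread=91.6483

Apply the equity-as-call identities (strike 196.3284, horizon 6.1539 years):
d₁ = [ln(V₀/D) + (r + σ²/2)T] / (σ√T)
   = [ln(305.5113/196.3284) + (0.0285 + 0.5·0.2315²)·6.1539] / (0.2315·√6.1539)
   = [0.442198 + 0.340287] / 0.574283 = 1.362541
d₂ = d₁ − σ√T = 1.362541 − 0.574283 = 0.788258
N(d₁) = 0.913486,  N(d₂) = 0.784727,  e^(−rT) = 0.839133
E₀ = V₀·N(d₁) − D·e^(−rT)·N(d₂)
   = 305.5113·0.913486 − 196.3284·0.839133·0.784727 = 149.800076
B₀ = V₀ − E₀ = 305.5113 − 149.800076 = 155.711224
spread = −(1/T)·ln(B₀/D) − r = −(1/6.1539)·ln(155.711224/196.3284) − 0.0285 = 0.00916483
in basis points: 0.00916483 × 10⁴ = 91.6483 bp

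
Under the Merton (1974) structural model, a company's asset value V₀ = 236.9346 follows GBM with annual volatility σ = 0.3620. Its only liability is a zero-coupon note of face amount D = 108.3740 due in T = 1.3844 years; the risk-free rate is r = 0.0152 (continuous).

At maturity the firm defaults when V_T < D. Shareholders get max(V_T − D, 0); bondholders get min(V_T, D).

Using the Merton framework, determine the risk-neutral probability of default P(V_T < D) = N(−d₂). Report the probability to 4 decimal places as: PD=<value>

With assets at 236.9346 and a single debt payment of 108.3740 at 1.3844 years:
d₁ = [ln(V₀/D) + (r + σ²/2)T] / (σ√T)
   = [ln(236.9346/108.3740) + (0.0152 + 0.5·0.3620²)·1.3844] / (0.3620·√1.3844)
   = [0.782196 + 0.111752] / 0.425931 = 2.098808
d₂ = d₁ − σ√T = 2.098808 − 0.425931 = 1.672877
risk-neutral PD = N(−d₂) = N(-1.672877) = 0.047176

PD=0.0472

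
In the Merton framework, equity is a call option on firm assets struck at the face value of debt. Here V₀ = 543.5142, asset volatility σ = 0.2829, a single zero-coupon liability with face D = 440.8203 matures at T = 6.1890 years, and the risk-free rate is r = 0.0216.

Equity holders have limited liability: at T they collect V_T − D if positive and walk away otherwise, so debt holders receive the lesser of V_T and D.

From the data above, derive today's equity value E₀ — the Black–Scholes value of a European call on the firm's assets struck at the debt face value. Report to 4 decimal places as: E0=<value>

Equity is a call on the firm's assets struck at D = 440.8203:
d₁ = [ln(V₀/D) + (r + σ²/2)T] / (σ√T)
   = [ln(543.5142/440.8203) + (0.0216 + 0.5·0.2829²)·6.1890] / (0.2829·√6.1890)
   = [0.209419 + 0.381343] / 0.703790 = 0.839400
d₂ = d₁ − σ√T = 0.839400 − 0.703790 = 0.135609
N(d₁) = 0.799377,  N(d₂) = 0.553935,  e^(−rT) = 0.874868
E₀ = V₀·N(d₁) − D·e^(−rT)·N(d₂)
   = 543.5142·0.799377 − 440.8203·0.874868·0.553935 = 220.842694

E0=220.8427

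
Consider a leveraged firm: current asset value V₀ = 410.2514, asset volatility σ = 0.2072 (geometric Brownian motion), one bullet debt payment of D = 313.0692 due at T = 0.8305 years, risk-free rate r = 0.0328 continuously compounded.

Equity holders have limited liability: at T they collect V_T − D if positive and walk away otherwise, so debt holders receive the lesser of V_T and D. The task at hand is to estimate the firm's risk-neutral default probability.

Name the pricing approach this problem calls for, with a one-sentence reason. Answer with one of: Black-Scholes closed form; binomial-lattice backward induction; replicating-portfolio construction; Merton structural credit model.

framework: Merton structural credit model

Key observation: with the firm-asset dynamics (V₀ = 410.2514) and a single zero-coupon liability of face 313.0692 given, debt value, spread, and default probability all derive from the option view of the balance sheet.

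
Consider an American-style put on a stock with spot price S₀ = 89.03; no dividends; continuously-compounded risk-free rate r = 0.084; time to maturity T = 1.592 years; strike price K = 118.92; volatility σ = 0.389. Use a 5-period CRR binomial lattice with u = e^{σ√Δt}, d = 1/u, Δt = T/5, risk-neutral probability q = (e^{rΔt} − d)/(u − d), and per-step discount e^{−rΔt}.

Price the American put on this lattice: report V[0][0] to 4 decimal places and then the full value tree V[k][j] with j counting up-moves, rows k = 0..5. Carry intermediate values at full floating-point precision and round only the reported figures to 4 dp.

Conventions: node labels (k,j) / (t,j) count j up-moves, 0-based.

price = 32.2103
tree:
32.2103
47.4361 19.1044
61.5242 30.8087 8.7272
72.8358 47.4361 16.2629 1.8547
81.9181 61.5242 29.8900 3.8609 0.0000
89.2104 72.8358 47.4361 8.0372 0.0000 0.0000

params: Δt=0.31840 u=1.24545 d=0.80292 q=0.50660 e^(-rΔt)=0.97361
t_5 payoffs: 89.2104 72.8358 47.4361 8.0372 0.0000 0.0000
k=4: node(4,0) S=37.0019 payoff=81.9181 vs cont=78.7796 → 81.9181 [stop]  node(4,1) S=57.3958 payoff=61.5242 vs cont=58.3857 → 61.5242 [stop]  node(4,2) S=89.0300 payoff=29.8900 vs cont=26.7516 → 29.8900 [stop]  node(4,3) S=138.0996 payoff=0.0000 vs cont=3.8609 → 3.8609 [wait]  node(4,4) S=214.2142 payoff=0.0000 vs cont=0.0000 → 0.0000 [wait]
k=3: node(3,0) S=46.0842 payoff=72.8358 vs cont=69.6973 → 72.8358 [stop]  node(3,1) S=71.4839 payoff=47.4361 vs cont=44.2976 → 47.4361 [stop]  node(3,2) S=110.8828 payoff=8.0372 vs cont=16.2629 → 16.2629 [wait]  node(3,3) S=171.9968 payoff=0.0000 vs cont=1.8547 → 1.8547 [wait]
k=2: node(2,0) S=57.3958 payoff=61.5242 vs cont=58.3857 → 61.5242 [stop]  node(2,1) S=89.0300 payoff=29.8900 vs cont=30.8087 → 30.8087 [wait]  node(2,2) S=138.0996 payoff=0.0000 vs cont=8.7272 → 8.7272 [wait]
k=1: node(1,0) S=71.4839 payoff=47.4361 vs cont=44.7508 → 47.4361 [stop]  node(1,1) S=110.8828 payoff=8.0372 vs cont=19.1044 → 19.1044 [wait]
k=0: node(0,0) S=89.0300 payoff=29.8900 vs cont=32.2103 → 32.2103 [wait]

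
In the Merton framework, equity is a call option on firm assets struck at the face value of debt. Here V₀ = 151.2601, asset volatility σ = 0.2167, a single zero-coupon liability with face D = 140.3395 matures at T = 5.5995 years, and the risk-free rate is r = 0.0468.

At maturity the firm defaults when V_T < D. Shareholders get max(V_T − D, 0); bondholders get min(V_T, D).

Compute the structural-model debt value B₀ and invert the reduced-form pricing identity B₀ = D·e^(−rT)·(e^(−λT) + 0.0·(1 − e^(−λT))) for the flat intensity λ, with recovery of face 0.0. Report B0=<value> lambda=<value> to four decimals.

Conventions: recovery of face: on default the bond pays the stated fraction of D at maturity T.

B0=98.1062 lambda=0.0171

Apply the equity-as-call identities (strike 140.3395, horizon 5.5995 years):
d₁ = [ln(V₀/D) + (r + σ²/2)T] / (σ√T)
   = [ln(151.2601/140.3395) + (0.0468 + 0.5·0.2167²)·5.5995] / (0.2167·√5.5995)
   = [0.074936 + 0.393530] / 0.512783 = 0.913576
d₂ = d₁ − σ√T = 0.913576 − 0.512783 = 0.400793
N(d₁) = 0.819530,  N(d₂) = 0.655714,  e^(−rT) = 0.769467
E₀ = V₀·N(d₁) − D·e^(−rT)·N(d₂)
   = 151.2601·0.819530 − 140.3395·0.769467·0.655714 = 53.153861
B₀ = V₀ − E₀ = 151.2601 − 53.153861 = 98.106239
e^(−λT) = (B₀·e^(rT)/D − 0)/(1 − 0) = (98.1062·1.299600/140.3395 − 0)/1 = 0.90850279
λ = −ln(0.90850279)/5.5995 = 0.017137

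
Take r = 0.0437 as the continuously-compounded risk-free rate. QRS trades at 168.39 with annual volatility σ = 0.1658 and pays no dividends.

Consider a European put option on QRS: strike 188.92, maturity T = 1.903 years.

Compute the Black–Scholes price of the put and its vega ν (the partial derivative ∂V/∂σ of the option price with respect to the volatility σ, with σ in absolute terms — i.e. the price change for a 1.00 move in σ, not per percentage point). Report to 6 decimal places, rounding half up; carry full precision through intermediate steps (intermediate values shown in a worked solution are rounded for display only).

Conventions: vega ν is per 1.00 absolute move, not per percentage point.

price = 18.457602
ν = 92.642397

σ√T = 0.1658·√1.903 = 0.228720
d₁ = (ln(S/K) + (r+σ²/2)T) / (σ√T) = (ln(168.39/188.92) + (0.0437+0.1658²/2)·1.903) / 0.228720 = (-0.115041 + 0.109317) / 0.228720 = -0.025024
d₂ = d₁ − σ√T = -0.025024 − 0.228720 = -0.253744
e^{−rT} = 0.920203
N(−d₁) = 0.509982,  N(−d₂) = 0.600153
Put price V = K·e^{−rT}·N(−d₂) − S·N(−d₁) = 104.333471 − 85.875869 = 18.457602
φ(d₁) = (1/√(2π))·e^{−d₁²/2} = 0.398817
ν = S·φ(d₁)·√T = 92.642397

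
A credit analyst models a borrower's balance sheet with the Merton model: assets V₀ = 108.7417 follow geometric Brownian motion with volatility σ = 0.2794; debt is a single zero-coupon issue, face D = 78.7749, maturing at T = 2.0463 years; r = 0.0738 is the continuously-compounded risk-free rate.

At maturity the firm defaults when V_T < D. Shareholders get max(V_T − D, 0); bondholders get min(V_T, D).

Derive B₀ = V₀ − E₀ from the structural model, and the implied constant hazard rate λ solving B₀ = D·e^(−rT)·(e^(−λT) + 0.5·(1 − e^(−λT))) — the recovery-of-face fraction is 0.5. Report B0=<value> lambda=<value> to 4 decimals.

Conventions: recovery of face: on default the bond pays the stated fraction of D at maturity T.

Apply the equity-as-call identities (strike 78.7749, horizon 2.0463 years):
d₁ = [ln(V₀/D) + (r + σ²/2)T] / (σ√T)
   = [ln(108.7417/78.7749) + (0.0738 + 0.5·0.2794²)·2.0463] / (0.2794·√2.0463)
   = [0.322381 + 0.230888] / 0.399679 = 1.384285
d₂ = d₁ − σ√T = 1.384285 − 0.399679 = 0.984607
N(d₁) = 0.916864,  N(d₂) = 0.837591,  e^(−rT) = 0.859833
E₀ = V₀·N(d₁) − D·e^(−rT)·N(d₂)
   = 108.7417·0.916864 − 78.7749·0.859833·0.837591 = 42.968600
B₀ = V₀ − E₀ = 108.7417 − 42.968600 = 65.773100
e^(−λT) = (B₀·e^(rT)/D − 0.5)/(1 − 0.5) = (65.7731·1.163016/78.7749 − 0.5)/0.5 = 0.94212094
λ = −ln(0.94212094)/2.0463 = 0.029136

B0=65.7731 lambda=0.0291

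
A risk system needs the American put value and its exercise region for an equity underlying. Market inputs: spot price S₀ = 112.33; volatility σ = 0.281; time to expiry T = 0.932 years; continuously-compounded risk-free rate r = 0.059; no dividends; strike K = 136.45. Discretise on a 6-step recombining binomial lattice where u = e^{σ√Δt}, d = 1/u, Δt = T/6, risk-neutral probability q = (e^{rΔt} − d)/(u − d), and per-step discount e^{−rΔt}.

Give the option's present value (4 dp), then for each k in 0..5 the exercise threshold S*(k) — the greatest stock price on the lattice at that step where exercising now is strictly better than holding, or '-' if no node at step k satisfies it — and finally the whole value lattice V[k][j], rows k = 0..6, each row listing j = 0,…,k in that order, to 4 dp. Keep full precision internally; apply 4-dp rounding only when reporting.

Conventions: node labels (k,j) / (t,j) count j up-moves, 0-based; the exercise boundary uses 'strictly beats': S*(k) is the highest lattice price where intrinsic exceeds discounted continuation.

price = 25.5039
boundary = - 100.5537 90.0121 100.5537 112.3300 100.5537
tree:
25.5039
35.8963 16.1276
46.4379 24.6597 8.3436
55.8745 35.8963 14.4696 2.6966
64.3217 46.4379 24.1200 5.5977 0.0000
71.8834 55.8745 35.8963 11.6196 0.0000 0.0000
78.6523 64.3217 46.4379 24.1200 0.0000 0.0000 0.0000

params: Δt=0.15533 u=1.11711 d=0.89516 q=0.51382 e^(-rΔt)=0.99088
t_6 payoffs: 78.6523 64.3217 46.4379 24.1200 0.0000 0.0000 0.0000
t_5: node(5,0) S=64.5666 payoff=71.8834 vs cont=70.6386 → 71.8834 [stop]  node(5,1) S=80.5755 payoff=55.8745 vs cont=54.6297 → 55.8745 [stop]  node(5,2) S=100.5537 payoff=35.8963 vs cont=34.6515 → 35.8963 [stop]  node(5,3) S=125.4854 payoff=10.9646 vs cont=11.6196 → 11.6196 [wait]  node(5,4) S=156.5988 payoff=0.0000 vs cont=0.0000 → 0.0000 [wait]  node(5,5) S=195.4265 payoff=0.0000 vs cont=0.0000 → 0.0000 [wait]  ⇒ S*(5)=100.5537
t_4: node(4,0) S=72.1283 payoff=64.3217 vs cont=63.0769 → 64.3217 [stop]  node(4,1) S=90.0121 payoff=46.4379 vs cont=45.1931 → 46.4379 [stop]  node(4,2) S=112.3300 payoff=24.1200 vs cont=23.2087 → 24.1200 [stop]  node(4,3) S=140.1816 payoff=0.0000 vs cont=5.5977 → 5.5977 [wait]  node(4,4) S=174.9387 payoff=0.0000 vs cont=0.0000 → 0.0000 [wait]  ⇒ S*(4)=112.3300
t_3: node(3,0) S=80.5755 payoff=55.8745 vs cont=54.6297 → 55.8745 [stop]  node(3,1) S=100.5537 payoff=35.8963 vs cont=34.6515 → 35.8963 [stop]  node(3,2) S=125.4854 payoff=10.9646 vs cont=14.4696 → 14.4696 [wait]  node(3,3) S=156.5988 payoff=0.0000 vs cont=2.6966 → 2.6966 [wait]  ⇒ S*(3)=100.5537
t_2: node(2,0) S=90.0121 payoff=46.4379 vs cont=45.1931 → 46.4379 [stop]  node(2,1) S=112.3300 payoff=24.1200 vs cont=24.6597 → 24.6597 [wait]  node(2,2) S=140.1816 payoff=0.0000 vs cont=8.3436 → 8.3436 [wait]  ⇒ S*(2)=90.0121
t_1: node(1,0) S=100.5537 payoff=35.8963 vs cont=34.9263 → 35.8963 [stop]  node(1,1) S=125.4854 payoff=10.9646 vs cont=16.1276 → 16.1276 [wait]  ⇒ S*(1)=100.5537
t_0: node(0,0) S=112.3300 payoff=24.1200 vs cont=25.5039 → 25.5039 [wait]  ⇒ S*(0)=-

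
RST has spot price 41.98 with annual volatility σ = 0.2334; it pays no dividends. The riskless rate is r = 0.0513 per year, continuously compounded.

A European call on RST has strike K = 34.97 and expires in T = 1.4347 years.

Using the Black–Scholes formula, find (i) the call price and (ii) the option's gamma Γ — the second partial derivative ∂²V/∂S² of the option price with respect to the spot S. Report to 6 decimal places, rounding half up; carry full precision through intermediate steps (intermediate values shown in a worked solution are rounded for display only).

price = 10.490693
Γ = 0.019452

σ√T = 0.2334·√1.4347 = 0.279564
d₁ = (ln(S/K) + (r+σ²/2)T) / (σ√T) = (ln(41.98/34.97) + (0.0513+0.2334²/2)·1.4347) / 0.279564 = (0.182703 + 0.112678) / 0.279564 = 1.056577
d₂ = d₁ − σ√T = 1.056577 − 0.279564 = 0.777013
e^{−rT} = 0.929043
N(d₁) = 0.854648,  N(d₂) = 0.781424
Call price V = S·N(d₁) − K·e^{−rT}·N(d₂) = 35.878106 − 25.387413 = 10.490693
φ(d₁) = (1/√(2π))·e^{−d₁²/2} = 0.228295
Γ = φ(d₁) / (S·σ·√T) = 0.019452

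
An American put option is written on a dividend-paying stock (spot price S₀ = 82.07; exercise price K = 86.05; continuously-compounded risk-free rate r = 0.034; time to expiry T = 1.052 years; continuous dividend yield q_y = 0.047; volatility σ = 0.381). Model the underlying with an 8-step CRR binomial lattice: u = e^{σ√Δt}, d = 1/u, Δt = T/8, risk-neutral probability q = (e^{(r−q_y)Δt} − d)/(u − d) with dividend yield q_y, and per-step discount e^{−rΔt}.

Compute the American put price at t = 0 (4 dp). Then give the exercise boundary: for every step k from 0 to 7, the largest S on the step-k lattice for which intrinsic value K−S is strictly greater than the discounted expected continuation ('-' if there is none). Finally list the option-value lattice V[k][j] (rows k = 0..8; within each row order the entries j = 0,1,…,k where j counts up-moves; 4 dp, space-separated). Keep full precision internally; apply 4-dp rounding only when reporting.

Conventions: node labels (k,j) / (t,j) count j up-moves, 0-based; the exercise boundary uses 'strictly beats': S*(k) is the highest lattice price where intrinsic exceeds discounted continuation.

price = 15.1843
boundary = - - - - 47.2251 54.2220 47.2251 54.2220
tree:
15.1843
20.1109 9.5339
25.8830 13.5135 4.9431
32.2587 18.6313 7.6218 1.8386
38.8249 24.8452 11.4995 3.1321 0.3340
44.9189 31.8280 16.8690 5.2920 0.6206 0.0000
50.2266 38.8249 23.8199 8.8524 1.1530 0.0000 0.0000
54.8493 44.9189 31.8280 14.6270 2.1422 0.0000 0.0000 0.0000
58.8755 50.2266 38.8249 23.7944 3.9800 0.0000 0.0000 0.0000 0.0000

params: Δt=0.13150 u=1.14816 d=0.87096 q=0.45935 e^(-rΔt)=0.99554
t_8 payoffs: 58.8755 50.2266 38.8249 23.7944 3.9800 0.0000 0.0000 0.0000 0.0000
t_7: node(7,0) S=31.2007 payoff=54.8493 vs cont=54.6577 → 54.8493 [stop]  node(7,1) S=41.1311 payoff=44.9189 vs cont=44.7885 → 44.9189 [stop]  node(7,2) S=54.2220 payoff=31.8280 vs cont=31.7782 → 31.8280 [stop]  node(7,3) S=71.4795 payoff=14.5705 vs cont=14.6270 → 14.6270 [wait]  node(7,4) S=94.2296 payoff=0.0000 vs cont=2.1422 → 2.1422 [wait]  node(7,5) S=124.2205 payoff=0.0000 vs cont=0.0000 → 0.0000 [wait]  node(7,6) S=163.7566 payoff=0.0000 vs cont=0.0000 → 0.0000 [wait]  node(7,7) S=215.8761 payoff=0.0000 vs cont=0.0000 → 0.0000 [wait]  ⇒ S*(7)=54.2220
t_6: node(6,0) S=35.8234 payoff=50.2266 vs cont=50.0634 → 50.2266 [stop]  node(6,1) S=47.2251 payoff=38.8249 vs cont=38.7320 → 38.8249 [stop]  node(6,2) S=62.2556 payoff=23.7944 vs cont=23.8199 → 23.8199 [wait]  node(6,3) S=82.0700 payoff=3.9800 vs cont=8.8524 → 8.8524 [wait]  node(6,4) S=108.1908 payoff=0.0000 vs cont=1.1530 → 1.1530 [wait]  node(6,5) S=142.6251 payoff=0.0000 vs cont=0.0000 → 0.0000 [wait]  node(6,6) S=188.0190 payoff=0.0000 vs cont=0.0000 → 0.0000 [wait]  ⇒ S*(6)=47.2251
t_5: node(5,0) S=41.1311 payoff=44.9189 vs cont=44.7885 → 44.9189 [stop]  node(5,1) S=54.2220 payoff=31.8280 vs cont=31.7899 → 31.8280 [stop]  node(5,2) S=71.4795 payoff=14.5705 vs cont=16.8690 → 16.8690 [wait]  node(5,3) S=94.2296 payoff=0.0000 vs cont=5.2920 → 5.2920 [wait]  node(5,4) S=124.2205 payoff=0.0000 vs cont=0.6206 → 0.6206 [wait]  node(5,5) S=163.7566 payoff=0.0000 vs cont=0.0000 → 0.0000 [wait]  ⇒ S*(5)=54.2220
t_4: node(4,0) S=47.2251 payoff=38.8249 vs cont=38.7320 → 38.8249 [stop]  node(4,1) S=62.2556 payoff=23.7944 vs cont=24.8452 → 24.8452 [wait]  node(4,2) S=82.0700 payoff=3.9800 vs cont=11.4995 → 11.4995 [wait]  node(4,3) S=108.1908 payoff=0.0000 vs cont=3.1321 → 3.1321 [wait]  node(4,4) S=142.6251 payoff=0.0000 vs cont=0.3340 → 0.3340 [wait]  ⇒ S*(4)=47.2251
t_3: node(3,0) S=54.2220 payoff=31.8280 vs cont=32.2587 → 32.2587 [wait]  node(3,1) S=71.4795 payoff=14.5705 vs cont=18.6313 → 18.6313 [wait]  node(3,2) S=94.2296 payoff=0.0000 vs cont=7.6218 → 7.6218 [wait]  node(3,3) S=124.2205 payoff=0.0000 vs cont=1.8386 → 1.8386 [wait]  ⇒ S*(3)=-
t_2: node(2,0) S=62.2556 payoff=23.7944 vs cont=25.8830 → 25.8830 [wait]  node(2,1) S=82.0700 payoff=3.9800 vs cont=13.5135 → 13.5135 [wait]  node(2,2) S=108.1908 payoff=0.0000 vs cont=4.9431 → 4.9431 [wait]  ⇒ S*(2)=-
t_1: node(1,0) S=71.4795 payoff=14.5705 vs cont=20.1109 → 20.1109 [wait]  node(1,1) S=94.2296 payoff=0.0000 vs cont=9.5339 → 9.5339 [wait]  ⇒ S*(1)=-
t_0: node(0,0) S=82.0700 payoff=3.9800 vs cont=15.1843 → 15.1843 [wait]  ⇒ S*(0)=-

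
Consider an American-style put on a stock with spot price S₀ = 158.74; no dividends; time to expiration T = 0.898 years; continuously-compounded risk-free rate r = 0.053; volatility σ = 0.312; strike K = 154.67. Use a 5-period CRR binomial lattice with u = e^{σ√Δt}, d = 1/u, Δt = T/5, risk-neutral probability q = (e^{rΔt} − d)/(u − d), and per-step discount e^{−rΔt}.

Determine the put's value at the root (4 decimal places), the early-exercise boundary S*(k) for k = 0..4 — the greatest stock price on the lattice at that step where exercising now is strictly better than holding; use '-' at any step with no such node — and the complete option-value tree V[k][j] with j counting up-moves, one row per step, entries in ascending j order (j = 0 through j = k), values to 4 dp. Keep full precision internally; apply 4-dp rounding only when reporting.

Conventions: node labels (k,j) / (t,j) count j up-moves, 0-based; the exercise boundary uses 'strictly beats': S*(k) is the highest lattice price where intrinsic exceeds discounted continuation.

price = 14.3349
boundary = - - - 106.7616 121.8537
tree:
14.3349
22.3461 6.6936
33.5369 11.7160 1.8595
47.9084 19.9775 3.7776 0.0000
61.1313 32.8163 7.6743 0.0000 0.0000
72.7165 47.9084 15.5907 0.0000 0.0000 0.0000

Δt=0.17960, u=1.14136, d=0.87615, q=0.50305, disc=e^(-rΔt)=0.99053
k=5 terminal: V=max(K-S,0) → 72.7165 47.9084 15.5907 0.0000 0.0000 0.0000
k=4: j=0 S=93.5387 intr=61.1313 cont=59.6661 V=61.1313[EX]; j=1 S=121.8537 intr=32.8163 cont=31.3510 V=32.8163[EX]; j=2 S=158.7400 intr=0.0000 cont=7.6743 V=7.6743[hold]; j=3 S=206.7921 intr=0.0000 cont=0.0000 V=0.0000[hold]; j=4 S=269.3901 intr=0.0000 cont=0.0000 V=0.0000[hold]  S*(4)=121.8537
k=3: j=0 S=106.7616 intr=47.9084 cont=46.4432 V=47.9084[EX]; j=1 S=139.0793 intr=15.5907 cont=19.9775 V=19.9775[hold]; j=2 S=181.1800 intr=0.0000 cont=3.7776 V=3.7776[hold]; j=3 S=236.0249 intr=0.0000 cont=0.0000 V=0.0000[hold]  S*(3)=106.7616
k=2: j=0 S=121.8537 intr=32.8163 cont=33.5369 V=33.5369[hold]; j=1 S=158.7400 intr=0.0000 cont=11.7160 V=11.7160[hold]; j=2 S=206.7921 intr=0.0000 cont=1.8595 V=1.8595[hold]  S*(2)=-
k=1: j=0 S=139.0793 intr=15.5907 cont=22.3461 V=22.3461[hold]; j=1 S=181.1800 intr=0.0000 cont=6.6936 V=6.6936[hold]  S*(1)=-
k=0: j=0 S=158.7400 intr=0.0000 cont=14.3349 V=14.3349[hold]  S*(0)=-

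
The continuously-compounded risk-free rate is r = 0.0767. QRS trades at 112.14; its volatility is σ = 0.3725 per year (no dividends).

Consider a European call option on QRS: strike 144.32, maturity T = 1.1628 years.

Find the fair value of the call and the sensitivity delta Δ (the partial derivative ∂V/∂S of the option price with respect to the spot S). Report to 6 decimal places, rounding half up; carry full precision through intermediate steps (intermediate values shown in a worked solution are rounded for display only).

σ√T = 0.3725·√1.1628 = 0.401679
d₁ = (ln(S/K) + (r+σ²/2)T) / (σ√T) = (ln(112.14/144.32) + (0.0767+0.3725²/2)·1.1628) / 0.401679 = (-0.252285 + 0.169860) / 0.401679 = -0.205202
d₂ = d₁ − σ√T = -0.205202 − 0.401679 = -0.606881
e^{−rT} = 0.914675
N(d₁) = 0.418707,  N(d₂) = 0.271965
Call price V = S·N(d₁) − K·e^{−rT}·N(d₂) = 46.953815 − 35.900974 = 11.052841
Δ = N(d₁) = 0.418707

price = 11.052841
Δ = 0.418707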